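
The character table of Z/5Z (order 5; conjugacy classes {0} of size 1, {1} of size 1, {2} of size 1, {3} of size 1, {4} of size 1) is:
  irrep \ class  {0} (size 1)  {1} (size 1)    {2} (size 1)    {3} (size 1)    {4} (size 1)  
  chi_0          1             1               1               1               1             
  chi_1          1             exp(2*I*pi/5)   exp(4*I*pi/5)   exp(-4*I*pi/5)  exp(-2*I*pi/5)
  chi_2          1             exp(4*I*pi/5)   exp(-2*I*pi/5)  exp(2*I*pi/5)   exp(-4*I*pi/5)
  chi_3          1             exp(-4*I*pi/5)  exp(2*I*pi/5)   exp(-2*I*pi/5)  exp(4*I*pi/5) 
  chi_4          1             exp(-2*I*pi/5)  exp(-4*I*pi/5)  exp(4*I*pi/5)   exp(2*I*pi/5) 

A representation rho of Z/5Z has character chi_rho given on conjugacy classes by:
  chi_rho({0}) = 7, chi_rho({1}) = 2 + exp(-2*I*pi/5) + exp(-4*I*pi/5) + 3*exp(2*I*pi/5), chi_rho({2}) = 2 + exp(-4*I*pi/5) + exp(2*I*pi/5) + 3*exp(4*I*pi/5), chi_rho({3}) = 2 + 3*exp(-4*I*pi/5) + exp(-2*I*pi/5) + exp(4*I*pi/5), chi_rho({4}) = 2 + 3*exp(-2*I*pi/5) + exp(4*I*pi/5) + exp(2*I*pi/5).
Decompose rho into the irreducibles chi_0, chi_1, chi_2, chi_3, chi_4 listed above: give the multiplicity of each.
Multiplicities: chi_0: 2, chi_1: 3, chi_2: 0, chi_3: 1, chi_4: 1.

Derivation: Use <chi_rho, chi> = (1/|G|) sum_C |C| * chi_rho(C) * conj(chi(C)) with |G| = 5 for each irreducible chi in the table:
  <chi_rho, chi_0> = (1/5)[1*(7)*conj(1) + 1*(2 + exp(-2*I*pi/5) + exp(-4*I*pi/5) + 3*exp(2*I*pi/5))*conj(1) + 1*(2 + exp(-4*I*pi/5) + exp(2*I*pi/5) + 3*exp(4*I*pi/5))*conj(1) + 1*(2 + 3*exp(-4*I*pi/5) + exp(-2*I*pi/5) + exp(4*I*pi/5))*conj(1) + 1*(2 + 3*exp(-2*I*pi/5) + exp(4*I*pi/5) + exp(2*I*pi/5))*conj(1)]
      = (1/5)[(7) + (2 + exp(-2*I*pi/5) + exp(-4*I*pi/5) + 3*exp(2*I*pi/5)) + (2 + exp(-4*I*pi/5) + exp(2*I*pi/5) + 3*exp(4*I*pi/5)) + (2 + 3*exp(-4*I*pi/5) + exp(-2*I*pi/5) + exp(4*I*pi/5)) + (2 + 3*exp(-2*I*pi/5) + exp(4*I*pi/5) + exp(2*I*pi/5))] = 10/5 = 2
  <chi_rho, chi_1> = (1/5)[1*(7)*conj(1) + 1*(2 + exp(-2*I*pi/5) + exp(-4*I*pi/5) + 3*exp(2*I*pi/5))*conj(exp(2*I*pi/5)) + 1*(2 + exp(-4*I*pi/5) + exp(2*I*pi/5) + 3*exp(4*I*pi/5))*conj(exp(4*I*pi/5)) + 1*(2 + 3*exp(-4*I*pi/5) + exp(-2*I*pi/5) + exp(4*I*pi/5))*conj(exp(-4*I*pi/5)) + 1*(2 + 3*exp(-2*I*pi/5) + exp(4*I*pi/5) + exp(2*I*pi/5))*conj(exp(-2*I*pi/5))]
      = (1/5)[(7) + (3 + 2*exp(-2*I*pi/5) + exp(-4*I*pi/5) + exp(4*I*pi/5)) + (3 + 2*exp(-4*I*pi/5) + exp(-2*I*pi/5) + exp(2*I*pi/5)) + (3 + exp(-2*I*pi/5) + exp(2*I*pi/5) + 2*exp(4*I*pi/5)) + (3 + exp(-4*I*pi/5) + exp(4*I*pi/5) + 2*exp(2*I*pi/5))] = 15/5 = 3
  <chi_rho, chi_2> = (1/5)[1*(7)*conj(1) + 1*(2 + exp(-2*I*pi/5) + exp(-4*I*pi/5) + 3*exp(2*I*pi/5))*conj(exp(4*I*pi/5)) + 1*(2 + exp(-4*I*pi/5) + exp(2*I*pi/5) + 3*exp(4*I*pi/5))*conj(exp(-2*I*pi/5)) + 1*(2 + 3*exp(-4*I*pi/5) + exp(-2*I*pi/5) + exp(4*I*pi/5))*conj(exp(2*I*pi/5)) + 1*(2 + 3*exp(-2*I*pi/5) + exp(4*I*pi/5) + exp(2*I*pi/5))*conj(exp(-4*I*pi/5))]
      = (1/5)[(7) + (3*exp(-2*I*pi/5) + 2*exp(-4*I*pi/5) + exp(4*I*pi/5) + exp(2*I*pi/5)) + (3*exp(-4*I*pi/5) + exp(-2*I*pi/5) + exp(4*I*pi/5) + 2*exp(2*I*pi/5)) + (2*exp(-2*I*pi/5) + exp(-4*I*pi/5) + exp(2*I*pi/5) + 3*exp(4*I*pi/5)) + (exp(-2*I*pi/5) + exp(-4*I*pi/5) + 2*exp(4*I*pi/5) + 3*exp(2*I*pi/5))] = 0/5 = 0
  <chi_rho, chi_3> = (1/5)[1*(7)*conj(1) + 1*(2 + exp(-2*I*pi/5) + exp(-4*I*pi/5) + 3*exp(2*I*pi/5))*conj(exp(-4*I*pi/5)) + 1*(2 + exp(-4*I*pi/5) + exp(2*I*pi/5) + 3*exp(4*I*pi/5))*conj(exp(2*I*pi/5)) + 1*(2 + 3*exp(-4*I*pi/5) + exp(-2*I*pi/5) + exp(4*I*pi/5))*conj(exp(-2*I*pi/5)) + 1*(2 + 3*exp(-2*I*pi/5) + exp(4*I*pi/5) + exp(2*I*pi/5))*conj(exp(4*I*pi/5))]
      = (1/5)[(7) + (1 + 3*exp(-4*I*pi/5) + exp(2*I*pi/5) + 2*exp(4*I*pi/5)) + (1 + 2*exp(-2*I*pi/5) + exp(4*I*pi/5) + 3*exp(2*I*pi/5)) + (1 + 3*exp(-2*I*pi/5) + exp(-4*I*pi/5) + 2*exp(2*I*pi/5)) + (1 + 2*exp(-4*I*pi/5) + exp(-2*I*pi/5) + 3*exp(4*I*pi/5))] = 5/5 = 1
  <chi_rho, chi_4> = (1/5)[1*(7)*conj(1) + 1*(2 + exp(-2*I*pi/5) + exp(-4*I*pi/5) + 3*exp(2*I*pi/5))*conj(exp(-2*I*pi/5)) + 1*(2 + exp(-4*I*pi/5) + exp(2*I*pi/5) + 3*exp(4*I*pi/5))*conj(exp(-4*I*pi/5)) + 1*(2 + 3*exp(-4*I*pi/5) + exp(-2*I*pi/5) + exp(4*I*pi/5))*conj(exp(4*I*pi/5)) + 1*(2 + 3*exp(-2*I*pi/5) + exp(4*I*pi/5) + exp(2*I*pi/5))*conj(exp(2*I*pi/5))]
      = (1/5)[(7) + (1 + exp(-2*I*pi/5) + 3*exp(4*I*pi/5) + 2*exp(2*I*pi/5)) + (1 + 3*exp(-2*I*pi/5) + exp(-4*I*pi/5) + 2*exp(4*I*pi/5)) + (1 + 2*exp(-4*I*pi/5) + exp(4*I*pi/5) + 3*exp(2*I*pi/5)) + (1 + 2*exp(-2*I*pi/5) + 3*exp(-4*I*pi/5) + exp(2*I*pi/5))] = 5/5 = 1
(Exp terms are combined using exp(i*s)*conj(exp(i*t)) = exp(i*(s-t)), and sums of them are collapsed using the identity that for every m > 1 the m distinct m-th roots of unity sum to 0, e.g. 1 + exp(2*I*pi/3) + exp(-2*I*pi/3) = 0.)
Dimension check: dim(rho) = sum (mult * dim) = 2*1 + 3*1 + 0*1 + 1*1 + 1*1 = 7 = chi_rho(e) = 7.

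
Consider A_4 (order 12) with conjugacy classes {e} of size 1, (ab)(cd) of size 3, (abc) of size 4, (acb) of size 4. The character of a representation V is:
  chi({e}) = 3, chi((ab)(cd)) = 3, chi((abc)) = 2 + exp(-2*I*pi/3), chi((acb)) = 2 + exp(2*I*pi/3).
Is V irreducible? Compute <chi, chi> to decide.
Not irreducible (reducible): <chi, chi> = 5 > 1.

Proof sketch: <chi, chi> = (1/|G|) sum_C |C| * |chi(C)|^2 = (1/12)[1*|3|^2 + 3*|3|^2 + 4*|2 + exp(-2*I*pi/3)|^2 + 4*|2 + exp(2*I*pi/3)|^2]
  = (1/12)[(9) + (27) + (12) + (12)] = 60/12 = 5.
(Exp terms are combined using exp(i*s)*conj(exp(i*t)) = exp(i*(s-t)), and sums of them are collapsed using the identity that for every m > 1 the m distinct m-th roots of unity sum to 0, e.g. 1 + exp(2*I*pi/3) + exp(-2*I*pi/3) = 0.)
A character is irreducible iff <chi, chi> = 1, so this representation is reducible.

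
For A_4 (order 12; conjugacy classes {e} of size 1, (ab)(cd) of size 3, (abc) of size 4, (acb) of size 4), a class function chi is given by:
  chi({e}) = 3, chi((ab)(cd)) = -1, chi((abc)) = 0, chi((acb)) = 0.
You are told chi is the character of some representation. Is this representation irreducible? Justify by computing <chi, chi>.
Irreducible: <chi, chi> = 1.

Details: <chi, chi> = (1/|G|) sum_C |C| * |chi(C)|^2 = (1/12)[1*|3|^2 + 3*|-1|^2 + 4*|0|^2 + 4*|0|^2]
  = (1/12)[(9) + (3) + (0) + (0)] = 12/12 = 1.
(Exp terms are combined using exp(i*s)*conj(exp(i*t)) = exp(i*(s-t)), and sums of them are collapsed using the identity that for every m > 1 the m distinct m-th roots of unity sum to 0, e.g. 1 + exp(2*I*pi/3) + exp(-2*I*pi/3) = 0.)
A character is irreducible iff <chi, chi> = 1, so this representation is irreducible.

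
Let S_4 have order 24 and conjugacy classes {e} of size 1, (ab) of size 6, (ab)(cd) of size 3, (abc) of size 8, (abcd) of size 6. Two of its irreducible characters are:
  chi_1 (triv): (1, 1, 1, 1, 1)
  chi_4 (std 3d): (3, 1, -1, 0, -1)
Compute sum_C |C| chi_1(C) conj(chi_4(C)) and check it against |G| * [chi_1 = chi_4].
Sum = 0; so <chi_1, chi_4> = 0 (distinct irreducibles are orthogonal).

Solution. Compute term by term over conjugacy classes (|C| * chi_1(C) * conj(chi_4(C))):
  1*(1)*conj(3) + 6*(1)*conj(1) + 3*(1)*conj(-1) + 8*(1)*conj(0) + 6*(1)*conj(-1)
  = (3) + (6) + (-3) + (0) + (-6)
  = 0.
Dividing by |G| = 24 gives 0/24 = 0, matching the row-orthogonality relation <chi_1, chi_4> = [chi_1 = chi_4].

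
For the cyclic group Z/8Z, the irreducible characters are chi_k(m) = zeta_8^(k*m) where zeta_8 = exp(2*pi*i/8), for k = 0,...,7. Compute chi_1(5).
chi_1(5) = zeta_8^5 = exp(-3*I*pi/4)

Proof sketch: chi_1(5) = zeta_8^(1*5) = zeta_8^5. Since zeta_8^8 = 1, this equals zeta_8^5 = exp(2*pi*i*5/8) = exp(-3*I*pi/4).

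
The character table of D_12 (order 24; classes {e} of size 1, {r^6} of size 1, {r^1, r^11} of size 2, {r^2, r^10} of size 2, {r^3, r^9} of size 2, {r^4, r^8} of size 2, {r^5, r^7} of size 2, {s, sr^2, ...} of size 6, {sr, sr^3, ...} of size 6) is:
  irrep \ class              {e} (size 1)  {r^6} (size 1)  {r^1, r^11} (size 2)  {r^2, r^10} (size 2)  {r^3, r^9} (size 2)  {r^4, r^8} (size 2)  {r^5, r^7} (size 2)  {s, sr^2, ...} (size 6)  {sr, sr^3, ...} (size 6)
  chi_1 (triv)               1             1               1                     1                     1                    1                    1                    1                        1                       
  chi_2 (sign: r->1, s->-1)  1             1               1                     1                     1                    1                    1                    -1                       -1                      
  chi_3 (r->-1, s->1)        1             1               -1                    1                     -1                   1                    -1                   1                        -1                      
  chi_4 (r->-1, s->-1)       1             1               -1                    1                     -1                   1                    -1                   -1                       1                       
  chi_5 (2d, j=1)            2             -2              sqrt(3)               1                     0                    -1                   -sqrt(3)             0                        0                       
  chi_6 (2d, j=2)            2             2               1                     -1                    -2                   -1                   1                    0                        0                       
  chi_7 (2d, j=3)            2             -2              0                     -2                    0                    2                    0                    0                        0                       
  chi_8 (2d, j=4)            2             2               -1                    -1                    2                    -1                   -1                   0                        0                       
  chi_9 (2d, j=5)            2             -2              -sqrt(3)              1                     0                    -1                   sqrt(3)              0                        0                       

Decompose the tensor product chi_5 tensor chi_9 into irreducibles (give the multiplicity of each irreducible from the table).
chi_5 tensor chi_9 = chi_3 + chi_4 + chi_8 (all other irreducibles have multiplicity 0).

Argument: The character of a tensor product is the pointwise product (chi_5 * chi_9)(C) = chi_5(C) * chi_9(C):
  {e}: (2)*(2), {r^6}: (-2)*(-2), {r^1, r^11}: (sqrt(3))*(-sqrt(3)), {r^2, r^10}: (1)*(1), {r^3, r^9}: (0)*(0), {r^4, r^8}: (-1)*(-1), {r^5, r^7}: (-sqrt(3))*(sqrt(3)), {s, sr^2, ...}: (0)*(0), {sr, sr^3, ...}: (0)*(0)
so (chi_5 * chi_9) takes values
  {e} -> 4, {r^6} -> 4, {r^1, r^11} -> -3, {r^2, r^10} -> 1, {r^3, r^9} -> 0, {r^4, r^8} -> 1, {r^5, r^7} -> -3, {s, sr^2, ...} -> 0, {sr, sr^3, ...} -> 0.
Now take the inner product of this character with each irreducible chi from the table, <chi_5*chi_9, chi> = (1/24) sum_C |C| (chi_5*chi_9)(C) conj(chi(C)):
  <chi_5*chi_9, chi_1> = (1/24)[1*(4)*conj(1) + 1*(4)*conj(1) + 2*(-3)*conj(1) + 2*(1)*conj(1) + 2*(0)*conj(1) + 2*(1)*conj(1) + 2*(-3)*conj(1) + 6*(0)*conj(1) + 6*(0)*conj(1)]
      = (1/24)[(4) + (4) + (-6) + (2) + (0) + (2) + (-6) + (0) + (0)] = 0/24 = 0
  <chi_5*chi_9, chi_2> = (1/24)[1*(4)*conj(1) + 1*(4)*conj(1) + 2*(-3)*conj(1) + 2*(1)*conj(1) + 2*(0)*conj(1) + 2*(1)*conj(1) + 2*(-3)*conj(1) + 6*(0)*conj(-1) + 6*(0)*conj(-1)]
      = (1/24)[(4) + (4) + (-6) + (2) + (0) + (2) + (-6) + (0) + (0)] = 0/24 = 0
  <chi_5*chi_9, chi_3> = (1/24)[1*(4)*conj(1) + 1*(4)*conj(1) + 2*(-3)*conj(-1) + 2*(1)*conj(1) + 2*(0)*conj(-1) + 2*(1)*conj(1) + 2*(-3)*conj(-1) + 6*(0)*conj(1) + 6*(0)*conj(-1)]
      = (1/24)[(4) + (4) + (6) + (2) + (0) + (2) + (6) + (0) + (0)] = 24/24 = 1
  <chi_5*chi_9, chi_4> = (1/24)[1*(4)*conj(1) + 1*(4)*conj(1) + 2*(-3)*conj(-1) + 2*(1)*conj(1) + 2*(0)*conj(-1) + 2*(1)*conj(1) + 2*(-3)*conj(-1) + 6*(0)*conj(-1) + 6*(0)*conj(1)]
      = (1/24)[(4) + (4) + (6) + (2) + (0) + (2) + (6) + (0) + (0)] = 24/24 = 1
  <chi_5*chi_9, chi_5> = (1/24)[1*(4)*conj(2) + 1*(4)*conj(-2) + 2*(-3)*conj(sqrt(3)) + 2*(1)*conj(1) + 2*(0)*conj(0) + 2*(1)*conj(-1) + 2*(-3)*conj(-sqrt(3)) + 6*(0)*conj(0) + 6*(0)*conj(0)]
      = (1/24)[(8) + (-8) + (-6*sqrt(3)) + (2) + (0) + (-2) + (6*sqrt(3)) + (0) + (0)] = 0/24 = 0
  <chi_5*chi_9, chi_6> = (1/24)[1*(4)*conj(2) + 1*(4)*conj(2) + 2*(-3)*conj(1) + 2*(1)*conj(-1) + 2*(0)*conj(-2) + 2*(1)*conj(-1) + 2*(-3)*conj(1) + 6*(0)*conj(0) + 6*(0)*conj(0)]
      = (1/24)[(8) + (8) + (-6) + (-2) + (0) + (-2) + (-6) + (0) + (0)] = 0/24 = 0
  <chi_5*chi_9, chi_7> = (1/24)[1*(4)*conj(2) + 1*(4)*conj(-2) + 2*(-3)*conj(0) + 2*(1)*conj(-2) + 2*(0)*conj(0) + 2*(1)*conj(2) + 2*(-3)*conj(0) + 6*(0)*conj(0) + 6*(0)*conj(0)]
      = (1/24)[(8) + (-8) + (0) + (-4) + (0) + (4) + (0) + (0) + (0)] = 0/24 = 0
  <chi_5*chi_9, chi_8> = (1/24)[1*(4)*conj(2) + 1*(4)*conj(2) + 2*(-3)*conj(-1) + 2*(1)*conj(-1) + 2*(0)*conj(2) + 2*(1)*conj(-1) + 2*(-3)*conj(-1) + 6*(0)*conj(0) + 6*(0)*conj(0)]
      = (1/24)[(8) + (8) + (6) + (-2) + (0) + (-2) + (6) + (0) + (0)] = 24/24 = 1
  <chi_5*chi_9, chi_9> = (1/24)[1*(4)*conj(2) + 1*(4)*conj(-2) + 2*(-3)*conj(-sqrt(3)) + 2*(1)*conj(1) + 2*(0)*conj(0) + 2*(1)*conj(-1) + 2*(-3)*conj(sqrt(3)) + 6*(0)*conj(0) + 6*(0)*conj(0)]
      = (1/24)[(8) + (-8) + (6*sqrt(3)) + (2) + (0) + (-2) + (-6*sqrt(3)) + (0) + (0)] = 0/24 = 0
Hence the multiplicities are chi_3: 1, chi_4: 1, chi_8: 1. Dimension check: dim(chi_5)*dim(chi_9) = 2*2 = 4 and sum (mult * dim) = 1*1 + 1*1 + 1*2 = 4.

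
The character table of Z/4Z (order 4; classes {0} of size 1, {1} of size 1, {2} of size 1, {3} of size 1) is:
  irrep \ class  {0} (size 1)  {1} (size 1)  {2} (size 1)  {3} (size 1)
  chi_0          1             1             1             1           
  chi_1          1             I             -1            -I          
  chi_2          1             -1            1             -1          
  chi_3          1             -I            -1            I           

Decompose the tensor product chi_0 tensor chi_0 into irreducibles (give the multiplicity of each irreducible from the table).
chi_0 tensor chi_0 = chi_0 (all other irreducibles have multiplicity 0).

Derivation: The character of a tensor product is the pointwise product (chi_0 * chi_0)(C) = chi_0(C) * chi_0(C):
  {0}: (1)*(1), {1}: (1)*(1), {2}: (1)*(1), {3}: (1)*(1)
so (chi_0 * chi_0) takes values
  {0} -> 1, {1} -> 1, {2} -> 1, {3} -> 1.
Now take the inner product of this character with each irreducible chi from the table, <chi_0*chi_0, chi> = (1/4) sum_C |C| (chi_0*chi_0)(C) conj(chi(C)):
  <chi_0*chi_0, chi_0> = (1/4)[1*(1)*conj(1) + 1*(1)*conj(1) + 1*(1)*conj(1) + 1*(1)*conj(1)]
      = (1/4)[(1) + (1) + (1) + (1)] = 4/4 = 1
  <chi_0*chi_0, chi_1> = (1/4)[1*(1)*conj(1) + 1*(1)*conj(I) + 1*(1)*conj(-1) + 1*(1)*conj(-I)]
      = (1/4)[(1) + (-I) + (-1) + (I)] = 0/4 = 0
  <chi_0*chi_0, chi_2> = (1/4)[1*(1)*conj(1) + 1*(1)*conj(-1) + 1*(1)*conj(1) + 1*(1)*conj(-1)]
      = (1/4)[(1) + (-1) + (1) + (-1)] = 0/4 = 0
  <chi_0*chi_0, chi_3> = (1/4)[1*(1)*conj(1) + 1*(1)*conj(-I) + 1*(1)*conj(-1) + 1*(1)*conj(I)]
      = (1/4)[(1) + (I) + (-1) + (-I)] = 0/4 = 0
(Exp terms are combined using exp(i*s)*conj(exp(i*t)) = exp(i*(s-t)), and sums of them are collapsed using the identity that for every m > 1 the m distinct m-th roots of unity sum to 0, e.g. 1 + exp(2*I*pi/3) + exp(-2*I*pi/3) = 0.)
Hence the multiplicities are chi_0: 1. Dimension check: dim(chi_0)*dim(chi_0) = 1*1 = 1 and sum (mult * dim) = 1*1 = 1.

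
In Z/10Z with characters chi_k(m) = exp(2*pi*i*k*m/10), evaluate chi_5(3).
chi_5(3) = zeta_10^15 = -1

Why: chi_5(3) = zeta_10^(5*3) = zeta_10^15. Since zeta_10^10 = 1, this equals zeta_10^5 = exp(2*pi*i*5/10) = -1.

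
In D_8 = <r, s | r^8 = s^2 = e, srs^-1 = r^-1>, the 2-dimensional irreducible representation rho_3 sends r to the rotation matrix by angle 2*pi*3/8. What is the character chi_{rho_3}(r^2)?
chi_{rho_3}(r^2) = 2*cos(2*pi*3*2/8) = 0

Explanation: rho_3(r^2) is rotation by angle 2*pi*3*2/8, whose trace is 2*cos(2*pi*3*2/8) = 0.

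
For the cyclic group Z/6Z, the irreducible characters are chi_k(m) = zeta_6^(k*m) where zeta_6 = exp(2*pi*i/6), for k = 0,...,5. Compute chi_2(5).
chi_2(5) = zeta_6^10 = exp(-2*I*pi/3)

Solution. chi_2(5) = zeta_6^(2*5) = zeta_6^10. Since zeta_6^6 = 1, this equals zeta_6^4 = exp(2*pi*i*4/6) = exp(-2*I*pi/3).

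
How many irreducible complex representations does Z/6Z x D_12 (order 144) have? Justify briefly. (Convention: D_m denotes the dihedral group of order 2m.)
54

Working: The number of irreducible complex representations of a finite group equals its number of conjugacy classes. For a direct product, #classes(G x H) = #classes(G) * #classes(H). Z/6Z has 6 classes (abelian), D_12 has 9 classes, so 6 * 9 = 54, so Z/6Z x D_12 (order 144) has exactly 54 irreducible complex representations.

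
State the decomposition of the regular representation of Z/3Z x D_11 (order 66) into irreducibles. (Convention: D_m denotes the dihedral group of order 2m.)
Each irreducible V_i of dimension d_i appears with multiplicity d_i, i.e. rho_reg = (direct sum over all irreducibles V_i) d_i V_i. The irreducible dimensions for Z/3Z x D_11 are 1, 1, 1, 1, 1, 1, 2, 2, 2, 2, 2, 2, 2, 2, 2, 2, 2, 2, 2, 2, 2: 6 irreducibles of dimension 1, each with multiplicity 1; 15 irreducibles of dimension 2, each with multiplicity 2. Total dimension 6*1*1 + 15*2*2 = 66 = |G|.

Working: General theorem: in the regular representation of a finite group G, each irreducible appears with multiplicity equal to its dimension. Check: dim(rho_reg) = sum d_i^2 = 1 + 1 + 1 + 1 + 1 + 1 + 4 + 4 + 4 + 4 + 4 + 4 + 4 + 4 + 4 + 4 + 4 + 4 + 4 + 4 + 4 = 66 = |G|.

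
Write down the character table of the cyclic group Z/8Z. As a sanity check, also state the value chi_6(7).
Character table of Z/8Z (irreps indexed chi_0,...,chi_7 with chi_k(m) = zeta_8^(k*m), zeta_8 = exp(2*pi*i/8)):
  irrep \ class  {0} (size 1)  {1} (size 1)    {2} (size 1)  {3} (size 1)    {4} (size 1)  {5} (size 1)    {6} (size 1)  {7} (size 1)  
  chi_0          1             1               1             1               1             1               1             1             
  chi_1          1             exp(I*pi/4)     I             exp(3*I*pi/4)   -1            exp(-3*I*pi/4)  -I            exp(-I*pi/4)  
  chi_2          1             I               -1            -I              1             I               -1            -I            
  chi_3          1             exp(3*I*pi/4)   -I            exp(I*pi/4)     -1            exp(-I*pi/4)    I             exp(-3*I*pi/4)
  chi_4          1             -1              1             -1              1             -1              1             -1            
  chi_5          1             exp(-3*I*pi/4)  I             exp(-I*pi/4)    -1            exp(I*pi/4)     -I            exp(3*I*pi/4) 
  chi_6          1             -I              -1            I               1             -I              -1            I             
  chi_7          1             exp(-I*pi/4)    -I            exp(-3*I*pi/4)  -1            exp(3*I*pi/4)   I             exp(I*pi/4)   

Spot check: chi_6(7) = zeta_8^(6*7) = zeta_8^42 = I.

Why: Z/8Z is abelian, so all 8 irreducible complex representations are 1-dimensional. They are given by chi_k(m) = zeta_8^(k*m) for k = 0,...,7. Row orthogonality: sum_m chi_k(m) conj(chi_l(m)) = 8 * [k = l].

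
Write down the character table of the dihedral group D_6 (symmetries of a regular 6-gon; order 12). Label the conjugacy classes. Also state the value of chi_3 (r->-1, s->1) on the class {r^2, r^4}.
Conjugacy classes: {e} of size 1, {r^3} of size 1, {r^1, r^5} of size 2, {r^2, r^4} of size 2, {s, sr^2, ...} of size 3, {sr, sr^3, ...} of size 3.
Character table:
  irrep \ class              {e} (size 1)  {r^3} (size 1)  {r^1, r^5} (size 2)  {r^2, r^4} (size 2)  {s, sr^2, ...} (size 3)  {sr, sr^3, ...} (size 3)
  chi_1 (triv)               1             1               1                    1                    1                        1                       
  chi_2 (sign: r->1, s->-1)  1             1               1                    1                    -1                       -1                      
  chi_3 (r->-1, s->1)        1             -1              -1                   1                    1                        -1                      
  chi_4 (r->-1, s->-1)       1             -1              -1                   1                    -1                       1                       
  chi_5 (2d, j=1)            2             -2              1                    -1                   0                        0                       
  chi_6 (2d, j=2)            2             2               -1                   -1                   0                        0                       

Spot check: chi_3 (r->-1, s->1) on {r^2, r^4} = 1.

Argument: D_6 has order 2*6 = 12 with 6 conjugacy classes, hence 6 irreducibles. Sum of squared dims 1 + 1 + 1 + 1 + 4 + 4 = 12 = |G|. Linear characters come from the abelianisation; the 2-dimensional irreps have character r^k -> 2*cos(2*pi*j*k/6), reflections -> 0.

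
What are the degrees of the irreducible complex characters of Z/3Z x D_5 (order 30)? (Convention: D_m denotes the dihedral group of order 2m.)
Dimensions: 1, 1, 1, 1, 1, 1, 2, 2, 2, 2, 2, 2

There are 12 irreducibles (= number of conjugacy classes). Their dimensions d_i satisfy sum d_i^2 = |G| = 30: 1 + 1 + 1 + 1 + 1 + 1 + 4 + 4 + 4 + 4 + 4 + 4 = 30. (For the product with Z/3Z: each of the 3 1-dim characters of Z/3Z tensors with each irrep of D_5, giving 3 copies of each D_5-dimension.)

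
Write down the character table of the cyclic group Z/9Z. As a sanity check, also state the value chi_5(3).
Character table of Z/9Z (irreps indexed chi_0,...,chi_8 with chi_k(m) = zeta_9^(k*m), zeta_9 = exp(2*pi*i/9)):
  irrep \ class  {0} (size 1)  {1} (size 1)    {2} (size 1)    {3} (size 1)    {4} (size 1)    {5} (size 1)    {6} (size 1)    {7} (size 1)    {8} (size 1)  
  chi_0          1             1               1               1               1               1               1               1               1             
  chi_1          1             exp(2*I*pi/9)   exp(4*I*pi/9)   exp(2*I*pi/3)   exp(8*I*pi/9)   exp(-8*I*pi/9)  exp(-2*I*pi/3)  exp(-4*I*pi/9)  exp(-2*I*pi/9)
  chi_2          1             exp(4*I*pi/9)   exp(8*I*pi/9)   exp(-2*I*pi/3)  exp(-2*I*pi/9)  exp(2*I*pi/9)   exp(2*I*pi/3)   exp(-8*I*pi/9)  exp(-4*I*pi/9)
  chi_3          1             exp(2*I*pi/3)   exp(-2*I*pi/3)  1               exp(2*I*pi/3)   exp(-2*I*pi/3)  1               exp(2*I*pi/3)   exp(-2*I*pi/3)
  chi_4          1             exp(8*I*pi/9)   exp(-2*I*pi/9)  exp(2*I*pi/3)   exp(-4*I*pi/9)  exp(4*I*pi/9)   exp(-2*I*pi/3)  exp(2*I*pi/9)   exp(-8*I*pi/9)
  chi_5          1             exp(-8*I*pi/9)  exp(2*I*pi/9)   exp(-2*I*pi/3)  exp(4*I*pi/9)   exp(-4*I*pi/9)  exp(2*I*pi/3)   exp(-2*I*pi/9)  exp(8*I*pi/9) 
  chi_6          1             exp(-2*I*pi/3)  exp(2*I*pi/3)   1               exp(-2*I*pi/3)  exp(2*I*pi/3)   1               exp(-2*I*pi/3)  exp(2*I*pi/3) 
  chi_7          1             exp(-4*I*pi/9)  exp(-8*I*pi/9)  exp(2*I*pi/3)   exp(2*I*pi/9)   exp(-2*I*pi/9)  exp(-2*I*pi/3)  exp(8*I*pi/9)   exp(4*I*pi/9) 
  chi_8          1             exp(-2*I*pi/9)  exp(-4*I*pi/9)  exp(-2*I*pi/3)  exp(-8*I*pi/9)  exp(8*I*pi/9)   exp(2*I*pi/3)   exp(4*I*pi/9)   exp(2*I*pi/9) 

Spot check: chi_5(3) = zeta_9^(5*3) = zeta_9^15 = exp(-2*I*pi/3).

Working: Z/9Z is abelian, so all 9 irreducible complex representations are 1-dimensional. They are given by chi_k(m) = zeta_9^(k*m) for k = 0,...,8. Row orthogonality: sum_m chi_k(m) conj(chi_l(m)) = 9 * [k = l].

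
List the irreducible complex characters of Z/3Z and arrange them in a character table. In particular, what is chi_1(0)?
Character table of Z/3Z (irreps indexed chi_0,...,chi_2 with chi_k(m) = zeta_3^(k*m), zeta_3 = exp(2*pi*i/3)):
  irrep \ class  {0} (size 1)  {1} (size 1)    {2} (size 1)  
  chi_0          1             1               1             
  chi_1          1             exp(2*I*pi/3)   exp(-2*I*pi/3)
  chi_2          1             exp(-2*I*pi/3)  exp(2*I*pi/3) 

Spot check: chi_1(0) = zeta_3^(1*0) = zeta_3^0 = 1.

Proof sketch: Z/3Z is abelian, so all 3 irreducible complex representations are 1-dimensional. They are given by chi_k(m) = zeta_3^(k*m) for k = 0,...,2. Row orthogonality: sum_m chi_k(m) conj(chi_l(m)) = 3 * [k = l].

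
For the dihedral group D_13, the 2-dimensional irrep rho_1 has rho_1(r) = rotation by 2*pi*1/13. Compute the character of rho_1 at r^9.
chi_{rho_1}(r^9) = 2*cos(2*pi*1*9/13) = -2*cos(5*pi/13)

Solution. rho_1(r^9) is rotation by angle 2*pi*1*9/13, whose trace is 2*cos(2*pi*1*9/13) = -2*cos(5*pi/13).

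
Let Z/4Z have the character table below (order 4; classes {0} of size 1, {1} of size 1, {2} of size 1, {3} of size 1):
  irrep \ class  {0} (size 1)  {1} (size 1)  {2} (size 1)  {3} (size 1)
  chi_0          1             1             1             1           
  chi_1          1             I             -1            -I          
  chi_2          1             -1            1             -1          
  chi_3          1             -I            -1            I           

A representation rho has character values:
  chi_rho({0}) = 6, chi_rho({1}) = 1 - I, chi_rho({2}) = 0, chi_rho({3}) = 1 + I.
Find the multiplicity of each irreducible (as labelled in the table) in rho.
Multiplicities: chi_0: 2, chi_1: 1, chi_2: 1, chi_3: 2.

Details: Use <chi_rho, chi> = (1/|G|) sum_C |C| * chi_rho(C) * conj(chi(C)) with |G| = 4 for each irreducible chi in the table:
  <chi_rho, chi_0> = (1/4)[1*(6)*conj(1) + 1*(1 - I)*conj(1) + 1*(0)*conj(1) + 1*(1 + I)*conj(1)]
      = (1/4)[(6) + (1 - I) + (0) + (1 + I)] = 8/4 = 2
  <chi_rho, chi_1> = (1/4)[1*(6)*conj(1) + 1*(1 - I)*conj(I) + 1*(0)*conj(-1) + 1*(1 + I)*conj(-I)]
      = (1/4)[(6) + (-1 - I) + (0) + (-1 + I)] = 4/4 = 1
  <chi_rho, chi_2> = (1/4)[1*(6)*conj(1) + 1*(1 - I)*conj(-1) + 1*(0)*conj(1) + 1*(1 + I)*conj(-1)]
      = (1/4)[(6) + (-1 + I) + (0) + (-1 - I)] = 4/4 = 1
  <chi_rho, chi_3> = (1/4)[1*(6)*conj(1) + 1*(1 - I)*conj(-I) + 1*(0)*conj(-1) + 1*(1 + I)*conj(I)]
      = (1/4)[(6) + (1 + I) + (0) + (1 - I)] = 8/4 = 2
(Exp terms are combined using exp(i*s)*conj(exp(i*t)) = exp(i*(s-t)), and sums of them are collapsed using the identity that for every m > 1 the m distinct m-th roots of unity sum to 0, e.g. 1 + exp(2*I*pi/3) + exp(-2*I*pi/3) = 0.)
Dimension check: dim(rho) = sum (mult * dim) = 2*1 + 1*1 + 1*1 + 2*1 = 6 = chi_rho(e) = 6.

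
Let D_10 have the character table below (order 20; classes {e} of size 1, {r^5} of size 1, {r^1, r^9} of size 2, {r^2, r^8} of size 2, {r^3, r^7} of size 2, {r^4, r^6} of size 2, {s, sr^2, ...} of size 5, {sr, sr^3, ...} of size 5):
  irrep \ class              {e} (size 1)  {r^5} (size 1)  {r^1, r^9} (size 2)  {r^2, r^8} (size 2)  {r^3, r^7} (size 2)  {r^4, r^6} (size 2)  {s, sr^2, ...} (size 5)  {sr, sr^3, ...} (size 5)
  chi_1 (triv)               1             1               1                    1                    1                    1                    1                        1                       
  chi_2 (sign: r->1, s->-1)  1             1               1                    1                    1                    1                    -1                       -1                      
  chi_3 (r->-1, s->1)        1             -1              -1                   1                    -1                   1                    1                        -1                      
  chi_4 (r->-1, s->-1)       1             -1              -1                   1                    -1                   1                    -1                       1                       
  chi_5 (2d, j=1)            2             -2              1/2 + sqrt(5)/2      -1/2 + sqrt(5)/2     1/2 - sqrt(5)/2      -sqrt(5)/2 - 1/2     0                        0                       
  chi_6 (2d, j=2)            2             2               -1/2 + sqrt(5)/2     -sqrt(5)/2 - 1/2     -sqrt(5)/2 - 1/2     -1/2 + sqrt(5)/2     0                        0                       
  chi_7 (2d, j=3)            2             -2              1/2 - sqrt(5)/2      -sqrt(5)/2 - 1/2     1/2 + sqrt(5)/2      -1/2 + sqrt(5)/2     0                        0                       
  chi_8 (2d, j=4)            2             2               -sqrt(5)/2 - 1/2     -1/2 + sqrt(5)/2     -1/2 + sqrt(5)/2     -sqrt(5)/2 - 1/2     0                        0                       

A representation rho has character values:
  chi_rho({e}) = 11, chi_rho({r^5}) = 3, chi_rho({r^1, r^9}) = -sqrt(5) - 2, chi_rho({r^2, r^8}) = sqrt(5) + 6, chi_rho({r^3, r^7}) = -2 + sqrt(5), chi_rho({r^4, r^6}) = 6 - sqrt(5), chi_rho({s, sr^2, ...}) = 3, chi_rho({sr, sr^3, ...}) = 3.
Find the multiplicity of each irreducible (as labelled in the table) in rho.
Multiplicities: chi_1: 3, chi_2: 0, chi_3: 2, chi_4: 2, chi_5: 0, chi_6: 0, chi_7: 0, chi_8: 2.

Details: Use <chi_rho, chi> = (1/|G|) sum_C |C| * chi_rho(C) * conj(chi(C)) with |G| = 20 for each irreducible chi in the table:
  <chi_rho, chi_1> = (1/20)[1*(11)*conj(1) + 1*(3)*conj(1) + 2*(-sqrt(5) - 2)*conj(1) + 2*(sqrt(5) + 6)*conj(1) + 2*(-2 + sqrt(5))*conj(1) + 2*(6 - sqrt(5))*conj(1) + 5*(3)*conj(1) + 5*(3)*conj(1)]
      = (1/20)[(11) + (3) + (-2*sqrt(5) - 4) + (2*sqrt(5) + 12) + (-4 + 2*sqrt(5)) + (12 - 2*sqrt(5)) + (15) + (15)] = 60/20 = 3
  <chi_rho, chi_2> = (1/20)[1*(11)*conj(1) + 1*(3)*conj(1) + 2*(-sqrt(5) - 2)*conj(1) + 2*(sqrt(5) + 6)*conj(1) + 2*(-2 + sqrt(5))*conj(1) + 2*(6 - sqrt(5))*conj(1) + 5*(3)*conj(-1) + 5*(3)*conj(-1)]
      = (1/20)[(11) + (3) + (-2*sqrt(5) - 4) + (2*sqrt(5) + 12) + (-4 + 2*sqrt(5)) + (12 - 2*sqrt(5)) + (-15) + (-15)] = 0/20 = 0
  <chi_rho, chi_3> = (1/20)[1*(11)*conj(1) + 1*(3)*conj(-1) + 2*(-sqrt(5) - 2)*conj(-1) + 2*(sqrt(5) + 6)*conj(1) + 2*(-2 + sqrt(5))*conj(-1) + 2*(6 - sqrt(5))*conj(1) + 5*(3)*conj(1) + 5*(3)*conj(-1)]
      = (1/20)[(11) + (-3) + (4 + 2*sqrt(5)) + (2*sqrt(5) + 12) + (4 - 2*sqrt(5)) + (12 - 2*sqrt(5)) + (15) + (-15)] = 40/20 = 2
  <chi_rho, chi_4> = (1/20)[1*(11)*conj(1) + 1*(3)*conj(-1) + 2*(-sqrt(5) - 2)*conj(-1) + 2*(sqrt(5) + 6)*conj(1) + 2*(-2 + sqrt(5))*conj(-1) + 2*(6 - sqrt(5))*conj(1) + 5*(3)*conj(-1) + 5*(3)*conj(1)]
      = (1/20)[(11) + (-3) + (4 + 2*sqrt(5)) + (2*sqrt(5) + 12) + (4 - 2*sqrt(5)) + (12 - 2*sqrt(5)) + (-15) + (15)] = 40/20 = 2
  <chi_rho, chi_5> = (1/20)[1*(11)*conj(2) + 1*(3)*conj(-2) + 2*(-sqrt(5) - 2)*conj(1/2 + sqrt(5)/2) + 2*(sqrt(5) + 6)*conj(-1/2 + sqrt(5)/2) + 2*(-2 + sqrt(5))*conj(1/2 - sqrt(5)/2) + 2*(6 - sqrt(5))*conj(-sqrt(5)/2 - 1/2) + 5*(3)*conj(0) + 5*(3)*conj(0)]
      = (1/20)[(22) + (-6) + (-7 - 3*sqrt(5)) + (-1 + 5*sqrt(5)) + (-7 + 3*sqrt(5)) + (-5*sqrt(5) - 1) + (0) + (0)] = 0/20 = 0
  <chi_rho, chi_6> = (1/20)[1*(11)*conj(2) + 1*(3)*conj(2) + 2*(-sqrt(5) - 2)*conj(-1/2 + sqrt(5)/2) + 2*(sqrt(5) + 6)*conj(-sqrt(5)/2 - 1/2) + 2*(-2 + sqrt(5))*conj(-sqrt(5)/2 - 1/2) + 2*(6 - sqrt(5))*conj(-1/2 + sqrt(5)/2) + 5*(3)*conj(0) + 5*(3)*conj(0)]
      = (1/20)[(22) + (6) + (-3 - sqrt(5)) + (-7*sqrt(5) - 11) + (-3 + sqrt(5)) + (-11 + 7*sqrt(5)) + (0) + (0)] = 0/20 = 0
  <chi_rho, chi_7> = (1/20)[1*(11)*conj(2) + 1*(3)*conj(-2) + 2*(-sqrt(5) - 2)*conj(1/2 - sqrt(5)/2) + 2*(sqrt(5) + 6)*conj(-sqrt(5)/2 - 1/2) + 2*(-2 + sqrt(5))*conj(1/2 + sqrt(5)/2) + 2*(6 - sqrt(5))*conj(-1/2 + sqrt(5)/2) + 5*(3)*conj(0) + 5*(3)*conj(0)]
      = (1/20)[(22) + (-6) + (sqrt(5) + 3) + (-7*sqrt(5) - 11) + (3 - sqrt(5)) + (-11 + 7*sqrt(5)) + (0) + (0)] = 0/20 = 0
  <chi_rho, chi_8> = (1/20)[1*(11)*conj(2) + 1*(3)*conj(2) + 2*(-sqrt(5) - 2)*conj(-sqrt(5)/2 - 1/2) + 2*(sqrt(5) + 6)*conj(-1/2 + sqrt(5)/2) + 2*(-2 + sqrt(5))*conj(-1/2 + sqrt(5)/2) + 2*(6 - sqrt(5))*conj(-sqrt(5)/2 - 1/2) + 5*(3)*conj(0) + 5*(3)*conj(0)]
      = (1/20)[(22) + (6) + (3*sqrt(5) + 7) + (-1 + 5*sqrt(5)) + (7 - 3*sqrt(5)) + (-5*sqrt(5) - 1) + (0) + (0)] = 40/20 = 2
Dimension check: dim(rho) = sum (mult * dim) = 3*1 + 0*1 + 2*1 + 2*1 + 0*2 + 0*2 + 0*2 + 2*2 = 11 = chi_rho(e) = 11.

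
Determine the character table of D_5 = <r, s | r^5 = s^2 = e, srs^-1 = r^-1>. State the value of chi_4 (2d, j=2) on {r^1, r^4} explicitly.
Conjugacy classes: {e} of size 1, {r^1, r^4} of size 2, {r^2, r^3} of size 2, {s, sr, ..., sr^4} of size 5.
Character table:
  irrep \ class              {e} (size 1)  {r^1, r^4} (size 2)  {r^2, r^3} (size 2)  {s, sr, ..., sr^4} (size 5)
  chi_1 (triv)               1             1                    1                    1                          
  chi_2 (sign: r->1, s->-1)  1             1                    1                    -1                         
  chi_3 (2d, j=1)            2             -1/2 + sqrt(5)/2     -sqrt(5)/2 - 1/2     0                          
  chi_4 (2d, j=2)            2             -sqrt(5)/2 - 1/2     -1/2 + sqrt(5)/2     0                          

Spot check: chi_4 (2d, j=2) on {r^1, r^4} = -sqrt(5)/2 - 1/2.

Reasoning: D_5 has order 2*5 = 10 with 4 conjugacy classes, hence 4 irreducibles. Sum of squared dims 1 + 1 + 4 + 4 = 10 = |G|. Linear characters come from the abelianisation; the 2-dimensional irreps have character r^k -> 2*cos(2*pi*j*k/5), reflections -> 0.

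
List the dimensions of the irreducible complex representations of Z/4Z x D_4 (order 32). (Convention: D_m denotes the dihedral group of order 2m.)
Dimensions: 1, 1, 1, 1, 1, 1, 1, 1, 1, 1, 1, 1, 1, 1, 1, 1, 2, 2, 2, 2

Explanation: There are 20 irreducibles (= number of conjugacy classes). Their dimensions d_i satisfy sum d_i^2 = |G| = 32: 1 + 1 + 1 + 1 + 1 + 1 + 1 + 1 + 1 + 1 + 1 + 1 + 1 + 1 + 1 + 1 + 4 + 4 + 4 + 4 = 32. (For the product with Z/4Z: each of the 4 1-dim characters of Z/4Z tensors with each irrep of D_4, giving 4 copies of each D_4-dimension.)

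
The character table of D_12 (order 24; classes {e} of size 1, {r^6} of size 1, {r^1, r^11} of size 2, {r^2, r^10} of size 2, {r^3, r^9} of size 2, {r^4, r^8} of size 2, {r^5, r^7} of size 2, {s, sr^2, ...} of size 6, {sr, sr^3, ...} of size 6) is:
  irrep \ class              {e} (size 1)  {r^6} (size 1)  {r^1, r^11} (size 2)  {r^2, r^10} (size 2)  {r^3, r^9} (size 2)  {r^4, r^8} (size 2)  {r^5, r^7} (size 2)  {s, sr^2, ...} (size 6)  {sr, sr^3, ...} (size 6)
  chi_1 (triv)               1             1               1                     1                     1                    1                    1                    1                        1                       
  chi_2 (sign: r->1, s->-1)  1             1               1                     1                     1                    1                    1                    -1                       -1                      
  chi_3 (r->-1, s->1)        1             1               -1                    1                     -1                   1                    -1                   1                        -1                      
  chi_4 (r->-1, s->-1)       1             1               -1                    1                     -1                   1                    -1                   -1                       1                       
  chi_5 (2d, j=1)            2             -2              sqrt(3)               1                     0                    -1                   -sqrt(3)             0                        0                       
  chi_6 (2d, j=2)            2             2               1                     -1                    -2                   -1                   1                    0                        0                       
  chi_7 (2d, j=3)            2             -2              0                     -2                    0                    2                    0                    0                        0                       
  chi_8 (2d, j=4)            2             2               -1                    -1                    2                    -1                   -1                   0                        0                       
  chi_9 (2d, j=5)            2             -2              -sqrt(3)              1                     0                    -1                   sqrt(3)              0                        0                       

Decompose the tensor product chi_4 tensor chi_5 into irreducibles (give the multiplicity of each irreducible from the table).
chi_4 tensor chi_5 = chi_9 (all other irreducibles have multiplicity 0).

Derivation: The character of a tensor product is the pointwise product (chi_4 * chi_5)(C) = chi_4(C) * chi_5(C):
  {e}: (1)*(2), {r^6}: (1)*(-2), {r^1, r^11}: (-1)*(sqrt(3)), {r^2, r^10}: (1)*(1), {r^3, r^9}: (-1)*(0), {r^4, r^8}: (1)*(-1), {r^5, r^7}: (-1)*(-sqrt(3)), {s, sr^2, ...}: (-1)*(0), {sr, sr^3, ...}: (1)*(0)
so (chi_4 * chi_5) takes values
  {e} -> 2, {r^6} -> -2, {r^1, r^11} -> -sqrt(3), {r^2, r^10} -> 1, {r^3, r^9} -> 0, {r^4, r^8} -> -1, {r^5, r^7} -> sqrt(3), {s, sr^2, ...} -> 0, {sr, sr^3, ...} -> 0.
Now take the inner product of this character with each irreducible chi from the table, <chi_4*chi_5, chi> = (1/24) sum_C |C| (chi_4*chi_5)(C) conj(chi(C)):
  <chi_4*chi_5, chi_1> = (1/24)[1*(2)*conj(1) + 1*(-2)*conj(1) + 2*(-sqrt(3))*conj(1) + 2*(1)*conj(1) + 2*(0)*conj(1) + 2*(-1)*conj(1) + 2*(sqrt(3))*conj(1) + 6*(0)*conj(1) + 6*(0)*conj(1)]
      = (1/24)[(2) + (-2) + (-2*sqrt(3)) + (2) + (0) + (-2) + (2*sqrt(3)) + (0) + (0)] = 0/24 = 0
  <chi_4*chi_5, chi_2> = (1/24)[1*(2)*conj(1) + 1*(-2)*conj(1) + 2*(-sqrt(3))*conj(1) + 2*(1)*conj(1) + 2*(0)*conj(1) + 2*(-1)*conj(1) + 2*(sqrt(3))*conj(1) + 6*(0)*conj(-1) + 6*(0)*conj(-1)]
      = (1/24)[(2) + (-2) + (-2*sqrt(3)) + (2) + (0) + (-2) + (2*sqrt(3)) + (0) + (0)] = 0/24 = 0
  <chi_4*chi_5, chi_3> = (1/24)[1*(2)*conj(1) + 1*(-2)*conj(1) + 2*(-sqrt(3))*conj(-1) + 2*(1)*conj(1) + 2*(0)*conj(-1) + 2*(-1)*conj(1) + 2*(sqrt(3))*conj(-1) + 6*(0)*conj(1) + 6*(0)*conj(-1)]
      = (1/24)[(2) + (-2) + (2*sqrt(3)) + (2) + (0) + (-2) + (-2*sqrt(3)) + (0) + (0)] = 0/24 = 0
  <chi_4*chi_5, chi_4> = (1/24)[1*(2)*conj(1) + 1*(-2)*conj(1) + 2*(-sqrt(3))*conj(-1) + 2*(1)*conj(1) + 2*(0)*conj(-1) + 2*(-1)*conj(1) + 2*(sqrt(3))*conj(-1) + 6*(0)*conj(-1) + 6*(0)*conj(1)]
      = (1/24)[(2) + (-2) + (2*sqrt(3)) + (2) + (0) + (-2) + (-2*sqrt(3)) + (0) + (0)] = 0/24 = 0
  <chi_4*chi_5, chi_5> = (1/24)[1*(2)*conj(2) + 1*(-2)*conj(-2) + 2*(-sqrt(3))*conj(sqrt(3)) + 2*(1)*conj(1) + 2*(0)*conj(0) + 2*(-1)*conj(-1) + 2*(sqrt(3))*conj(-sqrt(3)) + 6*(0)*conj(0) + 6*(0)*conj(0)]
      = (1/24)[(4) + (4) + (-6) + (2) + (0) + (2) + (-6) + (0) + (0)] = 0/24 = 0
  <chi_4*chi_5, chi_6> = (1/24)[1*(2)*conj(2) + 1*(-2)*conj(2) + 2*(-sqrt(3))*conj(1) + 2*(1)*conj(-1) + 2*(0)*conj(-2) + 2*(-1)*conj(-1) + 2*(sqrt(3))*conj(1) + 6*(0)*conj(0) + 6*(0)*conj(0)]
      = (1/24)[(4) + (-4) + (-2*sqrt(3)) + (-2) + (0) + (2) + (2*sqrt(3)) + (0) + (0)] = 0/24 = 0
  <chi_4*chi_5, chi_7> = (1/24)[1*(2)*conj(2) + 1*(-2)*conj(-2) + 2*(-sqrt(3))*conj(0) + 2*(1)*conj(-2) + 2*(0)*conj(0) + 2*(-1)*conj(2) + 2*(sqrt(3))*conj(0) + 6*(0)*conj(0) + 6*(0)*conj(0)]
      = (1/24)[(4) + (4) + (0) + (-4) + (0) + (-4) + (0) + (0) + (0)] = 0/24 = 0
  <chi_4*chi_5, chi_8> = (1/24)[1*(2)*conj(2) + 1*(-2)*conj(2) + 2*(-sqrt(3))*conj(-1) + 2*(1)*conj(-1) + 2*(0)*conj(2) + 2*(-1)*conj(-1) + 2*(sqrt(3))*conj(-1) + 6*(0)*conj(0) + 6*(0)*conj(0)]
      = (1/24)[(4) + (-4) + (2*sqrt(3)) + (-2) + (0) + (2) + (-2*sqrt(3)) + (0) + (0)] = 0/24 = 0
  <chi_4*chi_5, chi_9> = (1/24)[1*(2)*conj(2) + 1*(-2)*conj(-2) + 2*(-sqrt(3))*conj(-sqrt(3)) + 2*(1)*conj(1) + 2*(0)*conj(0) + 2*(-1)*conj(-1) + 2*(sqrt(3))*conj(sqrt(3)) + 6*(0)*conj(0) + 6*(0)*conj(0)]
      = (1/24)[(4) + (4) + (6) + (2) + (0) + (2) + (6) + (0) + (0)] = 24/24 = 1
Hence the multiplicities are chi_9: 1. Dimension check: dim(chi_4)*dim(chi_5) = 1*2 = 2 and sum (mult * dim) = 1*2 = 2.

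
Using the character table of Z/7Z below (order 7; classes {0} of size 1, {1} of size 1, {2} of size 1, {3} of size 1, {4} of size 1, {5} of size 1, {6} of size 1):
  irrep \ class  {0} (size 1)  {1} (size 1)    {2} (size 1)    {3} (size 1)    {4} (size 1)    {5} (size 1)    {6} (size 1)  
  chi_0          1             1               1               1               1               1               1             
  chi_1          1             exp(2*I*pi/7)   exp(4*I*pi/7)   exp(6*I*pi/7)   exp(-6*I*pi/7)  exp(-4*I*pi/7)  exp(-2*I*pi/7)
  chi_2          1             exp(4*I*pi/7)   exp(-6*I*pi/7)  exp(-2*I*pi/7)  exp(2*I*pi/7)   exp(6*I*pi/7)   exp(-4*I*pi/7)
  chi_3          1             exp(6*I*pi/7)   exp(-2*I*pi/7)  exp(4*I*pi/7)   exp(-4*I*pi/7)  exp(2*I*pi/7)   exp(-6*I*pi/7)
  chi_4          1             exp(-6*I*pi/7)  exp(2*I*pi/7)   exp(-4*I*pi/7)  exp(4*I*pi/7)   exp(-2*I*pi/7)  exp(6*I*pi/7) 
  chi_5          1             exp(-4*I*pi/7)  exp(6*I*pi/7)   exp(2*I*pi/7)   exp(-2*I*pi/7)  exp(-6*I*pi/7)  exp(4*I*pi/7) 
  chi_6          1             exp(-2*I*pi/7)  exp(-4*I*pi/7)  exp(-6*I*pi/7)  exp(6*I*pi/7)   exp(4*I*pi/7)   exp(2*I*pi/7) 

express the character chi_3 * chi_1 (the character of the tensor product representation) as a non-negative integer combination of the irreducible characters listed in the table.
chi_3 tensor chi_1 = chi_4 (all other irreducibles have multiplicity 0).

Working: The character of a tensor product is the pointwise product (chi_3 * chi_1)(C) = chi_3(C) * chi_1(C):
  {0}: (1)*(1), {1}: (exp(6*I*pi/7))*(exp(2*I*pi/7)), {2}: (exp(-2*I*pi/7))*(exp(4*I*pi/7)), {3}: (exp(4*I*pi/7))*(exp(6*I*pi/7)), {4}: (exp(-4*I*pi/7))*(exp(-6*I*pi/7)), {5}: (exp(2*I*pi/7))*(exp(-4*I*pi/7)), {6}: (exp(-6*I*pi/7))*(exp(-2*I*pi/7))
so (chi_3 * chi_1) takes values
  {0} -> 1, {1} -> exp(-6*I*pi/7), {2} -> exp(2*I*pi/7), {3} -> exp(-4*I*pi/7), {4} -> exp(4*I*pi/7), {5} -> exp(-2*I*pi/7), {6} -> exp(6*I*pi/7).
Now take the inner product of this character with each irreducible chi from the table, <chi_3*chi_1, chi> = (1/7) sum_C |C| (chi_3*chi_1)(C) conj(chi(C)):
  <chi_3*chi_1, chi_0> = (1/7)[1*(1)*conj(1) + 1*(exp(-6*I*pi/7))*conj(1) + 1*(exp(2*I*pi/7))*conj(1) + 1*(exp(-4*I*pi/7))*conj(1) + 1*(exp(4*I*pi/7))*conj(1) + 1*(exp(-2*I*pi/7))*conj(1) + 1*(exp(6*I*pi/7))*conj(1)]
      = (1/7)[(1) + (exp(-6*I*pi/7)) + (exp(2*I*pi/7)) + (exp(-4*I*pi/7)) + (exp(4*I*pi/7)) + (exp(-2*I*pi/7)) + (exp(6*I*pi/7))] = 0/7 = 0
  <chi_3*chi_1, chi_1> = (1/7)[1*(1)*conj(1) + 1*(exp(-6*I*pi/7))*conj(exp(2*I*pi/7)) + 1*(exp(2*I*pi/7))*conj(exp(4*I*pi/7)) + 1*(exp(-4*I*pi/7))*conj(exp(6*I*pi/7)) + 1*(exp(4*I*pi/7))*conj(exp(-6*I*pi/7)) + 1*(exp(-2*I*pi/7))*conj(exp(-4*I*pi/7)) + 1*(exp(6*I*pi/7))*conj(exp(-2*I*pi/7))]
      = (1/7)[(1) + (exp(6*I*pi/7)) + (exp(-2*I*pi/7)) + (exp(4*I*pi/7)) + (exp(-4*I*pi/7)) + (exp(2*I*pi/7)) + (exp(-6*I*pi/7))] = 0/7 = 0
  <chi_3*chi_1, chi_2> = (1/7)[1*(1)*conj(1) + 1*(exp(-6*I*pi/7))*conj(exp(4*I*pi/7)) + 1*(exp(2*I*pi/7))*conj(exp(-6*I*pi/7)) + 1*(exp(-4*I*pi/7))*conj(exp(-2*I*pi/7)) + 1*(exp(4*I*pi/7))*conj(exp(2*I*pi/7)) + 1*(exp(-2*I*pi/7))*conj(exp(6*I*pi/7)) + 1*(exp(6*I*pi/7))*conj(exp(-4*I*pi/7))]
      = (1/7)[(1) + (exp(4*I*pi/7)) + (exp(-6*I*pi/7)) + (exp(-2*I*pi/7)) + (exp(2*I*pi/7)) + (exp(6*I*pi/7)) + (exp(-4*I*pi/7))] = 0/7 = 0
  <chi_3*chi_1, chi_3> = (1/7)[1*(1)*conj(1) + 1*(exp(-6*I*pi/7))*conj(exp(6*I*pi/7)) + 1*(exp(2*I*pi/7))*conj(exp(-2*I*pi/7)) + 1*(exp(-4*I*pi/7))*conj(exp(4*I*pi/7)) + 1*(exp(4*I*pi/7))*conj(exp(-4*I*pi/7)) + 1*(exp(-2*I*pi/7))*conj(exp(2*I*pi/7)) + 1*(exp(6*I*pi/7))*conj(exp(-6*I*pi/7))]
      = (1/7)[(1) + (exp(2*I*pi/7)) + (exp(4*I*pi/7)) + (exp(6*I*pi/7)) + (exp(-6*I*pi/7)) + (exp(-4*I*pi/7)) + (exp(-2*I*pi/7))] = 0/7 = 0
  <chi_3*chi_1, chi_4> = (1/7)[1*(1)*conj(1) + 1*(exp(-6*I*pi/7))*conj(exp(-6*I*pi/7)) + 1*(exp(2*I*pi/7))*conj(exp(2*I*pi/7)) + 1*(exp(-4*I*pi/7))*conj(exp(-4*I*pi/7)) + 1*(exp(4*I*pi/7))*conj(exp(4*I*pi/7)) + 1*(exp(-2*I*pi/7))*conj(exp(-2*I*pi/7)) + 1*(exp(6*I*pi/7))*conj(exp(6*I*pi/7))]
      = (1/7)[(1) + (1) + (1) + (1) + (1) + (1) + (1)] = 7/7 = 1
  <chi_3*chi_1, chi_5> = (1/7)[1*(1)*conj(1) + 1*(exp(-6*I*pi/7))*conj(exp(-4*I*pi/7)) + 1*(exp(2*I*pi/7))*conj(exp(6*I*pi/7)) + 1*(exp(-4*I*pi/7))*conj(exp(2*I*pi/7)) + 1*(exp(4*I*pi/7))*conj(exp(-2*I*pi/7)) + 1*(exp(-2*I*pi/7))*conj(exp(-6*I*pi/7)) + 1*(exp(6*I*pi/7))*conj(exp(4*I*pi/7))]
      = (1/7)[(1) + (exp(-2*I*pi/7)) + (exp(-4*I*pi/7)) + (exp(-6*I*pi/7)) + (exp(6*I*pi/7)) + (exp(4*I*pi/7)) + (exp(2*I*pi/7))] = 0/7 = 0
  <chi_3*chi_1, chi_6> = (1/7)[1*(1)*conj(1) + 1*(exp(-6*I*pi/7))*conj(exp(-2*I*pi/7)) + 1*(exp(2*I*pi/7))*conj(exp(-4*I*pi/7)) + 1*(exp(-4*I*pi/7))*conj(exp(-6*I*pi/7)) + 1*(exp(4*I*pi/7))*conj(exp(6*I*pi/7)) + 1*(exp(-2*I*pi/7))*conj(exp(4*I*pi/7)) + 1*(exp(6*I*pi/7))*conj(exp(2*I*pi/7))]
      = (1/7)[(1) + (exp(-4*I*pi/7)) + (exp(6*I*pi/7)) + (exp(2*I*pi/7)) + (exp(-2*I*pi/7)) + (exp(-6*I*pi/7)) + (exp(4*I*pi/7))] = 0/7 = 0
(Exp terms are combined using exp(i*s)*conj(exp(i*t)) = exp(i*(s-t)), and sums of them are collapsed using the identity that for every m > 1 the m distinct m-th roots of unity sum to 0, e.g. 1 + exp(2*I*pi/3) + exp(-2*I*pi/3) = 0.)
Hence the multiplicities are chi_4: 1. Dimension check: dim(chi_3)*dim(chi_1) = 1*1 = 1 and sum (mult * dim) = 1*1 = 1.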